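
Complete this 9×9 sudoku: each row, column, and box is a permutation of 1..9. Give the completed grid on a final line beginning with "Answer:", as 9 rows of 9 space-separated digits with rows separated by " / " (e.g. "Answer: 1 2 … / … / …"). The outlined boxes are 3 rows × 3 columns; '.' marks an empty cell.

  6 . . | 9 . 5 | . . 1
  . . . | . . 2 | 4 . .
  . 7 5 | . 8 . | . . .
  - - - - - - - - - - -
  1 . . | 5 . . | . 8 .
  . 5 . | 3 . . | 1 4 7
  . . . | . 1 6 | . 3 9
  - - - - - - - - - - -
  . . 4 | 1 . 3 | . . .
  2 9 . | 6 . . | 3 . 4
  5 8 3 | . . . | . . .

Step 1. [r6c4∈{2,4,7,8}] r6c4 is the only open cell in col 4 admitting 8, so r6c4=8.
Step 2. [r9c4∈{2,4,7}] in col 4, 2 fits only at r9c4, so r9c4=2.
Step 3. [r9c9∈{6}] only 6 remains possible at r9c9. So r9c9=6.
Step 4. [r4c9∈{2}] nothing but 2 survives at r4c9, so r4c9=2.
Step 5. [r5c6∈{9}] r5c6's peers cover all but 9, so r5c6=9.
Step 6. [r7c1∈{7}] nothing but 7 survives at r7c1. So r7c1=7.
Step 7. [r4c2∈{3,4,6}] across row 4, 3 lands solely at r4c2 ⇒ r4c2=3.
Step 8. [r1c5∈{3,4,7}] row 1 places 3 nowhere but r1c5. So r1c5=3.
Step 9. [r1c2∈{2,4}] row 1 places 4 nowhere but r1c2. So r1c2=4.
Step 10. [r1c3∈{2,8}] in box 1, 2 fits only at r1c3. So r1c3=2.
Step 11. [r1c8∈{7}] r1c8's peers cover all but 7, so r1c8=7.
Step 12. [r4c3∈{6,7,9}] r4c3 is the only open cell in row 4 admitting 9. So r4c3=9.
Step 13. [r9c7∈{7,9}] in col 7, 7 fits only at r9c7 ⇒ r9c7=7.
Step 14. [r9c6∈{4}] r9c6 has the single candidate 4. So r9c6=4.
Step 15. [r8c3∈{1}] r8c3 has the single candidate 1, so r8c3=1.
Step 16. [r8c8∈{5}] r8c8 is down to just 5 ⇒ r8c8=5.
Step 17. [r2c3∈{8}] r2c3 has the single candidate 8 ⇒ r2c3=8.
Step 18. [r8c5∈{7}] nothing but 7 survives at r8c5. So r8c5=7.
Step 19. [r9c5∈{9}] r9c5's peers cover all but 9. So r9c5=9.
Step 20. [r3c9∈{3}] r3c9's peers cover all but 3 ⇒ r3c9=3.
Step 21. [r3c1∈{9}] r3c1 has the single candidate 9. So r3c1=9.
Step 22. [r7c7∈{2,8,9}] col 7 places 9 nowhere but r7c7 ⇒ r7c7=9.
Step 23. [r3c7∈{2,6}] r3c7 is the only open cell in col 7 admitting 2, so r3c7=2.
Step 24. [r2c8∈{6,9}] row 2 places 9 nowhere but r2c8 ⇒ r2c8=9.
Step 25. [r6c3∈{7}] r6c3 has the single candidate 7 ⇒ r6c3=7.
Step 26. [r2c5∈{6}] only 6 remains possible at r2c5. So r2c5=6.
Step 27. [r4c7∈{6}] only 6 remains possible at r4c7. So r4c7=6.
Step 28. [r7c2∈{6}] only 6 remains possible at r7c2, so r7c2=6.
Step 29. [r3c6∈{1}] r3c6 has the single candidate 1 ⇒ r3c6=1.
Step 30. [r3c8∈{6}] r3c8 has the single candidate 6, so r3c8=6.
Step 31. [r2c1∈{3}] r2c1's peers cover all but 3, so r2c1=3.
Step 32. [r3c4∈{4}] r3c4's peers cover all but 4. So r3c4=4.
Step 33. [r5c1∈{8}] nothing but 8 survives at r5c1, so r5c1=8.
Step 34. [r5c3∈{6}] r5c3's peers cover all but 6, so r5c3=6.
Step 35. [r7c8∈{2}] nothing but 2 survives at r7c8. So r7c8=2.
Step 36. [r2c9∈{5}] r2c9's peers cover all but 5 ⇒ r2c9=5.
Step 37. [r7c9∈{8}] nothing but 8 survives at r7c9 ⇒ r7c9=8.
Step 38. [r1c7∈{8}] r1c7 has the single candidate 8. So r1c7=8.
Step 39. [r9c8∈{1}] r9c8 is down to just 1. So r9c8=1.
Step 40. [r2c4∈{7}] only 7 remains possible at r2c4. So r2c4=7.
Step 41. [r6c1∈{4}] nothing but 4 survives at r6c1, so r6c1=4.
Step 42. [r4c6∈{7}] r4c6's peers cover all but 7, so r4c6=7.
Step 43. [r6c2∈{2}] r6c2 is down to just 2 ⇒ r6c2=2.
Step 44. [r4c5∈{4}] only 4 remains possible at r4c5 ⇒ r4c5=4.
Step 45. [r6c7∈{5}] only 5 remains possible at r6c7. So r6c7=5.
Step 46. [r8c6∈{8}] only 8 remains possible at r8c6. So r8c6=8.
Step 47. [r5c5∈{2}] nothing but 2 survives at r5c5. So r5c5=2.
Step 48. [r7c5∈{5}] only 5 remains possible at r7c5, so r7c5=5.
Step 49. [r2c2∈{1}] r2c2's peers cover all but 1. So r2c2=1.

Answer: 6 4 2 9 3 5 8 7 1 / 3 1 8 7 6 2 4 9 5 / 9 7 5 4 8 1 2 6 3 / 1 3 9 5 4 7 6 8 2 / 8 5 6 3 2 9 1 4 7 / 4 2 7 8 1 6 5 3 9 / 7 6 4 1 5 3 9 2 8 / 2 9 1 6 7 8 3 5 4 / 5 8 3 2 9 4 7 1 6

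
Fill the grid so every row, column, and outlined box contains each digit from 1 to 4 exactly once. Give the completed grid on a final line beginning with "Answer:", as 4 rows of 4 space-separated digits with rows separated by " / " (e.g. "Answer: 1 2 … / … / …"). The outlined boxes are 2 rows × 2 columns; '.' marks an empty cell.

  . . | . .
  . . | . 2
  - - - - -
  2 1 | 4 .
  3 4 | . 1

Step 1. [r1c4∈{3,4}] 4 has one home in col 4: r1c4. So r1c4=4.
Step 2. [r1c1∈{1}] r1c1 is down to just 1, so r1c1=1.
Step 3. [r2c2∈{3}] nothing but 3 survives at r2c2 ⇒ r2c2=3.
Step 4. [r4c3∈{2}] only 2 remains possible at r4c3. So r4c3=2.
Step 5. [r2c1∈{4}] r2c1 is down to just 4 ⇒ r2c1=4.
Step 6. [r2c3∈{1}] nothing but 1 survives at r2c3 ⇒ r2c3=1.
Step 7. [r1c3∈{3}] r1c3's peers cover all but 3. So r1c3=3.
Step 8. [r3c4∈{3}] only 3 remains possible at r3c4, so r3c4=3.
Step 9. [r1c2∈{2}] r1c2 has the single candidate 2, so r1c2=2.

Answer: 1 2 3 4 / 4 3 1 2 / 2 1 4 3 / 3 4 2 1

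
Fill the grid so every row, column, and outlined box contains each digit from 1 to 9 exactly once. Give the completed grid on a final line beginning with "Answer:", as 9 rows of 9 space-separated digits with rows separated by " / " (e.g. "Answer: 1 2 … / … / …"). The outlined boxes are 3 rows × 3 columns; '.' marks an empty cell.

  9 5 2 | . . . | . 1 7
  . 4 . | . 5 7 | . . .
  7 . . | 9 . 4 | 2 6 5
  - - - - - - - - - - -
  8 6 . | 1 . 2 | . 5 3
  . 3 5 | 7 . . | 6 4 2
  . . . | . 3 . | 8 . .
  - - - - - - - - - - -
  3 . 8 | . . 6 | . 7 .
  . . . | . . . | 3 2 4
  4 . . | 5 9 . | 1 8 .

Step 1. [r6c8∈{9}] nothing but 9 survives at r6c8. So r6c8=9.
Step 2. [r8c6∈{1,8}] r8c6 is the only open cell in col 6 admitting 1, so r8c6=1.
Step 3. [r2c4∈{2,3,6,8}] r2c4 is the only open cell in row 2 admitting 2 ⇒ r2c4=2.
Step 4. [r7c2∈{1,2,9}] across row 7, 1 lands solely at r7c2. So r7c2=1.
Step 5. [r5c5∈{8}] only 8 remains possible at r5c5 ⇒ r5c5=8.
Step 6. [r4c5∈{4}] r4c5's peers cover all but 4, so r4c5=4.
Step 7. [r1c4∈{3,6,8}] r1c4 is the only open cell in col 4 admitting 3, so r1c4=3.
Step 8. [r5c1∈{1}] nothing but 1 survives at r5c1. So r5c1=1.
Step 9. [r2c3∈{1,3,6}] r2c3 is the only open cell in row 2 admitting 1. So r2c3=1.
Step 10. [r7c9∈{9}] r7c9 is down to just 9. So r7c9=9.
Step 11. [r9c2∈{2,7}] r9c2 is the only open cell in row 9 admitting 2 ⇒ r9c2=2.
Step 12. [r9c3∈{6,7}] r9c3 is the only open cell in row 9 admitting 7 ⇒ r9c3=7.
Step 13. [r8c3∈{6,9}] r8c3 is the only open cell in col 3 admitting 6 ⇒ r8c3=6.
Step 14. [r8c1∈{5}] r8c1's peers cover all but 5. So r8c1=5.
Step 15. [r3c3∈{3}] only 3 remains possible at r3c3. So r3c3=3.
Step 16. [r6c4∈{6}] r6c4 is down to just 6 ⇒ r6c4=6.
Step 17. [r9c9∈{6}] only 6 remains possible at r9c9 ⇒ r9c9=6.
Step 18. [r1c5∈{6}] nothing but 6 survives at r1c5, so r1c5=6.
Step 19. [r6c9∈{1}] r6c9 has the single candidate 1 ⇒ r6c9=1.
Step 20. [r7c4∈{4}] only 4 remains possible at r7c4, so r7c4=4.
Step 21. [r5c6∈{9}] nothing but 9 survives at r5c6 ⇒ r5c6=9.
Step 22. [r6c1∈{2}] r6c1 has the single candidate 2. So r6c1=2.
Step 23. [r3c2∈{8}] r3c2's peers cover all but 8, so r3c2=8.
Step 24. [r2c9∈{8}] nothing but 8 survives at r2c9. So r2c9=8.
Step 25. [r8c4∈{8}] r8c4 has the single candidate 8. So r8c4=8.
Step 26. [r8c2∈{9}] r8c2 is down to just 9, so r8c2=9.
Step 27. [r2c7∈{9}] r2c7 is down to just 9. So r2c7=9.
Step 28. [r2c1∈{6}] only 6 remains possible at r2c1 ⇒ r2c1=6.
Step 29. [r6c3∈{4}] r6c3 has the single candidate 4. So r6c3=4.
Step 30. [r8c5∈{7}] only 7 remains possible at r8c5. So r8c5=7.
Step 31. [r6c6∈{5}] only 5 remains possible at r6c6. So r6c6=5.
Step 32. [r4c7∈{7}] r4c7 has the single candidate 7. So r4c7=7.
Step 33. [r9c6∈{3}] r9c6 has the single candidate 3, so r9c6=3.
Step 34. [r7c5∈{2}] nothing but 2 survives at r7c5. So r7c5=2.
Step 35. [r4c3∈{9}] only 9 remains possible at r4c3 ⇒ r4c3=9.
Step 36. [r1c7∈{4}] only 4 remains possible at r1c7 ⇒ r1c7=4.
Step 37. [r7c7∈{5}] only 5 remains possible at r7c7. So r7c7=5.
Step 38. [r3c5∈{1}] r3c5's peers cover all but 1, so r3c5=1.
Step 39. [r6c2∈{7}] nothing but 7 survives at r6c2 ⇒ r6c2=7.
Step 40. [r2c8∈{3}] r2c8 is down to just 3 ⇒ r2c8=3.
Step 41. [r1c6∈{8}] r1c6 is down to just 8. So r1c6=8.

Answer: 9 5 2 3 6 8 4 1 7 / 6 4 1 2 5 7 9 3 8 / 7 8 3 9 1 4 2 6 5 / 8 6 9 1 4 2 7 5 3 / 1 3 5 7 8 9 6 4 2 / 2 7 4 6 3 5 8 9 1 / 3 1 8 4 2 6 5 7 9 / 5 9 6 8 7 1 3 2 4 / 4 2 7 5 9 3 1 8 6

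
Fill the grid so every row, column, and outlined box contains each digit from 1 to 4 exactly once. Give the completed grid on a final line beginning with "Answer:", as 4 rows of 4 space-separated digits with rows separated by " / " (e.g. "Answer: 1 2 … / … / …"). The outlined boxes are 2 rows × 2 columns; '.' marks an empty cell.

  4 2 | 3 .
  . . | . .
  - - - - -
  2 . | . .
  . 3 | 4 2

Step 1. [r2c2∈{1}] only 1 remains possible at r2c2, so r2c2=1.
Step 2. [r1c4∈{1}] r1c4 is down to just 1, so r1c4=1.
Step 3. [r4c1∈{1}] r4c1 is down to just 1, so r4c1=1.
Step 4. [r2c4∈{4}] r2c4 is down to just 4. So r2c4=4.
Step 5. [r3c3∈{1}] nothing but 1 survives at r3c3. So r3c3=1.
Step 6. [r3c2∈{4}] r3c2 has the single candidate 4 ⇒ r3c2=4.
Step 7. [r3c4∈{3}] r3c4 has the single candidate 3. So r3c4=3.
Step 8. [r2c3∈{2}] r2c3's peers cover all but 2, so r2c3=2.
Step 9. [r2c1∈{3}] nothing but 3 survives at r2c1 ⇒ r2c1=3.

Answer: 4 2 3 1 / 3 1 2 4 / 2 4 1 3 / 1 3 4 2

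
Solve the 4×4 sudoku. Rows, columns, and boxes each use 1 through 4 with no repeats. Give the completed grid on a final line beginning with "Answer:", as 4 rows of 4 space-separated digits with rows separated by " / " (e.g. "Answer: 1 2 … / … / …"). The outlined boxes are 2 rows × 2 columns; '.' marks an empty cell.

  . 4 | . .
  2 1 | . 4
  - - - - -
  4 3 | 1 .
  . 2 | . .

Step 1. [r2c3∈{3}] r2c3 has the single candidate 3, so r2c3=3.
Step 2. [r3c4∈{2}] r3c4 is down to just 2, so r3c4=2.
Step 3. [r4c4∈{3}] only 3 remains possible at r4c4, so r4c4=3.
Step 4. [r1c3∈{2}] r1c3's peers cover all but 2. So r1c3=2.
Step 5. [r1c1∈{3}] r1c1 is down to just 3, so r1c1=3.
Step 6. [r4c3∈{4}] r4c3 has the single candidate 4. So r4c3=4.
Step 7. [r4c1∈{1}] only 1 remains possible at r4c1, so r4c1=1.
Step 8. [r1c4∈{1}] r1c4's peers cover all but 1, so r1c4=1.

Answer: 3 4 2 1 / 2 1 3 4 / 4 3 1 2 / 1 2 4 3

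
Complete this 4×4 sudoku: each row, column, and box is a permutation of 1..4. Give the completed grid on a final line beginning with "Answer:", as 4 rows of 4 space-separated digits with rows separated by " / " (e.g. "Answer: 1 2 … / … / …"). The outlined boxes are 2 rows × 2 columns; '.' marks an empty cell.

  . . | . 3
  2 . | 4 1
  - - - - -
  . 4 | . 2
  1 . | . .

Step 1. [r3c1∈{3}] r3c1 has the single candidate 3. So r3c1=3.
Step 2. [r4c4∈{4}] nothing but 4 survives at r4c4. So r4c4=4.
Step 3. [r3c3∈{1}] r3c3's peers cover all but 1. So r3c3=1.
Step 4. [r1c2∈{1}] r1c2 has the single candidate 1, so r1c2=1.
Step 5. [r4c3∈{3}] r4c3 has the single candidate 3, so r4c3=3.
Step 6. [r4c2∈{2}] r4c2 is down to just 2. So r4c2=2.
Step 7. [r1c1∈{4}] nothing but 4 survives at r1c1, so r1c1=4.
Step 8. [r1c3∈{2}] r1c3 is down to just 2, so r1c3=2.
Step 9. [r2c2∈{3}] r2c2's peers cover all but 3. So r2c2=3.

Answer: 4 1 2 3 / 2 3 4 1 / 3 4 1 2 / 1 2 3 4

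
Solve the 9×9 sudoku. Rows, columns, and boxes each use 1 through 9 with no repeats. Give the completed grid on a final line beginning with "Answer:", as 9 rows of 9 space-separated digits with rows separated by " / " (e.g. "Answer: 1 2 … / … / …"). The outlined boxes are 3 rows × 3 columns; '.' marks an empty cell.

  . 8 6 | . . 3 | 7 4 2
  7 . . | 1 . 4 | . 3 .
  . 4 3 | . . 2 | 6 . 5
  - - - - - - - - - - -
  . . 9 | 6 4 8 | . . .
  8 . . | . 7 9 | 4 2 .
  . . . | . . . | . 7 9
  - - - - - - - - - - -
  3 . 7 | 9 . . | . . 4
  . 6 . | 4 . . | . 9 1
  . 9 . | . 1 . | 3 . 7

Step 1. [r1c4∈{5}] nothing but 5 survives at r1c4. So r1c4=5.
Step 2. [r6c6∈{1,5}] in col 6, 1 fits only at r6c6 ⇒ r6c6=1.
Step 3. [r6c5∈{2,3,5}] r6c5 is the only open cell in box 5 admitting 5, so r6c5=5.
Step 4. [r6c4∈{2,3}] 2 has one home in box 5: r6c4. So r6c4=2.
Step 5. [r9c4∈{8}] r9c4 has the single candidate 8 ⇒ r9c4=8.
Step 6. [r4c7∈{1,5}] in col 7, 1 fits only at r4c7. So r4c7=1.
Step 7. [r4c8∈{5}] r4c8 is down to just 5, so r4c8=5.
Step 8. [r2c5∈{6,8,9}] r2c5 is the only open cell in row 2 admitting 6 ⇒ r2c5=6.
Step 9. [r6c7∈{8}] r6c7's peers cover all but 8 ⇒ r6c7=8.
Step 10. [r4c1∈{2}] nothing but 2 survives at r4c1 ⇒ r4c1=2.
Step 11. [r8c1∈{5}] nothing but 5 survives at r8c1, so r8c1=5.
Step 12. [r9c3∈{2,4}] 2 has one home in row 9: r9c3 ⇒ r9c3=2.
Step 13. [r8c7∈{2}] only 2 remains possible at r8c7 ⇒ r8c7=2.
Step 14. [r1c5∈{9}] r1c5 is down to just 9 ⇒ r1c5=9.
Step 15. [r7c8∈{6,8}] row 7 places 8 nowhere but r7c8, so r7c8=8.
Step 16. [r9c6∈{5,6}] r9c6 is the only open cell in row 9 admitting 5. So r9c6=5.
Step 17. [r2c3∈{5}] only 5 remains possible at r2c3. So r2c3=5.
Step 18. [r6c2∈{3}] only 3 remains possible at r6c2, so r6c2=3.
Step 19. [r3c8∈{1}] nothing but 1 survives at r3c8, so r3c8=1.
Step 20. [r5c4∈{3}] r5c4 is down to just 3, so r5c4=3.
Step 21. [r9c1∈{4}] r9c1 has the single candidate 4 ⇒ r9c1=4.
Step 22. [r5c2∈{1,5}] 5 has one home in row 5: r5c2. So r5c2=5.
Step 23. [r6c1∈{6}] only 6 remains possible at r6c1 ⇒ r6c1=6.
Step 24. [r7c6∈{6}] only 6 remains possible at r7c6. So r7c6=6.
Step 25. [r7c7∈{5}] r7c7 is down to just 5. So r7c7=5.
Step 26. [r4c9∈{3}] nothing but 3 survives at r4c9, so r4c9=3.
Step 27. [r5c3∈{1}] r5c3's peers cover all but 1, so r5c3=1.
Step 28. [r7c2∈{1}] nothing but 1 survives at r7c2, so r7c2=1.
Step 29. [r2c9∈{8}] only 8 remains possible at r2c9, so r2c9=8.
Step 30. [r8c3∈{8}] r8c3 has the single candidate 8. So r8c3=8.
Step 31. [r4c2∈{7}] r4c2's peers cover all but 7 ⇒ r4c2=7.
Step 32. [r6c3∈{4}] r6c3 is down to just 4, so r6c3=4.
Step 33. [r2c7∈{9}] r2c7 is down to just 9, so r2c7=9.
Step 34. [r8c5∈{3}] nothing but 3 survives at r8c5. So r8c5=3.
Step 35. [r7c5∈{2}] r7c5 is down to just 2, so r7c5=2.
Step 36. [r3c4∈{7}] r3c4 is down to just 7 ⇒ r3c4=7.
Step 37. [r3c5∈{8}] r3c5 is down to just 8, so r3c5=8.
Step 38. [r9c8∈{6}] r9c8 is down to just 6 ⇒ r9c8=6.
Step 39. [r2c2∈{2}] r2c2 is down to just 2, so r2c2=2.
Step 40. [r1c1∈{1}] r1c1's peers cover all but 1. So r1c1=1.
Step 41. [r5c9∈{6}] only 6 remains possible at r5c9 ⇒ r5c9=6.
Step 42. [r3c1∈{9}] r3c1's peers cover all but 9 ⇒ r3c1=9.
Step 43. [r8c6∈{7}] only 7 remains possible at r8c6 ⇒ r8c6=7.

Answer: 1 8 6 5 9 3 7 4 2 / 7 2 5 1 6 4 9 3 8 / 9 4 3 7 8 2 6 1 5 / 2 7 9 6 4 8 1 5 3 / 8 5 1 3 7 9 4 2 6 / 6 3 4 2 5 1 8 7 9 / 3 1 7 9 2 6 5 8 4 / 5 6 8 4 3 7 2 9 1 / 4 9 2 8 1 5 3 6 7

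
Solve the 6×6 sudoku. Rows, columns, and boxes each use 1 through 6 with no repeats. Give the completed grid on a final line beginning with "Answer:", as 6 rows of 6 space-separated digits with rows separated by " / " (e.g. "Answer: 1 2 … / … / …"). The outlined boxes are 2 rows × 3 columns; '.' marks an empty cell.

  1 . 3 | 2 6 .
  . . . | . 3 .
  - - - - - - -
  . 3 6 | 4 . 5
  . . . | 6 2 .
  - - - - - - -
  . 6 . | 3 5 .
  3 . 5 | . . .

Step 1. [r6c4∈{1}] r6c4 is down to just 1. So r6c4=1.
Step 2. [r1c6∈{4}] r1c6 has the single candidate 4, so r1c6=4.
Step 3. [r4c2∈{1,4,5}] col 2 places 1 nowhere but r4c2. So r4c2=1.
Step 4. [r4c3∈{4}] r4c3 has the single candidate 4, so r4c3=4.
Step 5. [r2c3∈{2}] only 2 remains possible at r2c3 ⇒ r2c3=2.
Step 6. [r6c2∈{2,4}] r6c2 is the only open cell in col 2 admitting 2. So r6c2=2.
Step 7. [r2c4∈{5}] only 5 remains possible at r2c4 ⇒ r2c4=5.
Step 8. [r5c1∈{4}] r5c1's peers cover all but 4, so r5c1=4.
Step 9. [r5c3∈{1}] r5c3 is down to just 1 ⇒ r5c3=1.
Step 10. [r4c6∈{3}] r4c6 is down to just 3 ⇒ r4c6=3.
Step 11. [r3c5∈{1}] nothing but 1 survives at r3c5 ⇒ r3c5=1.
Step 12. [r5c6∈{2}] r5c6 is down to just 2. So r5c6=2.
Step 13. [r4c1∈{5}] r4c1's peers cover all but 5 ⇒ r4c1=5.
Step 14. [r2c2∈{4}] nothing but 4 survives at r2c2, so r2c2=4.
Step 15. [r1c2∈{5}] r1c2 is down to just 5 ⇒ r1c2=5.
Step 16. [r2c1∈{6}] only 6 remains possible at r2c1. So r2c1=6.
Step 17. [r2c6∈{1}] r2c6 is down to just 1, so r2c6=1.
Step 18. [r6c6∈{6}] r6c6 has the single candidate 6. So r6c6=6.
Step 19. [r3c1∈{2}] nothing but 2 survives at r3c1. So r3c1=2.
Step 20. [r6c5∈{4}] only 4 remains possible at r6c5, so r6c5=4.

Answer: 1 5 3 2 6 4 / 6 4 2 5 3 1 / 2 3 6 4 1 5 / 5 1 4 6 2 3 / 4 6 1 3 5 2 / 3 2 5 1 4 6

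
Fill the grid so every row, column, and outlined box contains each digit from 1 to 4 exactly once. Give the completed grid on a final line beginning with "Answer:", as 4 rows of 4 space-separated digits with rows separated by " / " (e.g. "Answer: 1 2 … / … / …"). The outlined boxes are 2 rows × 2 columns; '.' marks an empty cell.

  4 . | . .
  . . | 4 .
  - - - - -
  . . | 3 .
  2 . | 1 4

Step 1. [r2c1∈{1,3}] across col 1, 3 lands solely at r2c1, so r2c1=3.
Step 2. [r1c3∈{2}] nothing but 2 survives at r1c3 ⇒ r1c3=2.
Step 3. [r1c2∈{1}] r1c2 has the single candidate 1 ⇒ r1c2=1.
Step 4. [r3c2∈{4}] r3c2 is down to just 4 ⇒ r3c2=4.
Step 5. [r2c4∈{1}] nothing but 1 survives at r2c4, so r2c4=1.
Step 6. [r2c2∈{2}] r2c2 has the single candidate 2. So r2c2=2.
Step 7. [r3c1∈{1}] only 1 remains possible at r3c1. So r3c1=1.
Step 8. [r1c4∈{3}] nothing but 3 survives at r1c4 ⇒ r1c4=3.
Step 9. [r3c4∈{2}] nothing but 2 survives at r3c4 ⇒ r3c4=2.
Step 10. [r4c2∈{3}] only 3 remains possible at r4c2. So r4c2=3.

Answer: 4 1 2 3 / 3 2 4 1 / 1 4 3 2 / 2 3 1 4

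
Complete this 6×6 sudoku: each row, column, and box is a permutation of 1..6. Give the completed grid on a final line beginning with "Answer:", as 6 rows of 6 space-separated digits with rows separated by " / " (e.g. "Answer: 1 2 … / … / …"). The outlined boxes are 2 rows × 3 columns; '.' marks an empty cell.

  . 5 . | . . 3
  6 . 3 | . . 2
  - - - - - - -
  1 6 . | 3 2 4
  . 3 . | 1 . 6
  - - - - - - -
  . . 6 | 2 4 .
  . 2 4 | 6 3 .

Step 1. [r4c1∈{2,4,5}] r4c1 is the only open cell in row 4 admitting 4, so r4c1=4.
Step 2. [r1c3∈{1,2}] col 3 places 1 nowhere but r1c3. So r1c3=1.
Step 3. [r6c6∈{1,5}] row 6 places 1 nowhere but r6c6 ⇒ r6c6=1.
Step 4. [r2c4∈{4,5}] across col 4, 5 lands solely at r2c4 ⇒ r2c4=5.
Step 5. [r6c1∈{5}] r6c1's peers cover all but 5. So r6c1=5.
Step 6. [r3c3∈{5}] r3c3 has the single candidate 5. So r3c3=5.
Step 7. [r5c6∈{5}] r5c6 is down to just 5 ⇒ r5c6=5.
Step 8. [r4c5∈{5}] r4c5 has the single candidate 5 ⇒ r4c5=5.
Step 9. [r2c5∈{1}] r2c5 is down to just 1 ⇒ r2c5=1.
Step 10. [r1c1∈{2}] nothing but 2 survives at r1c1. So r1c1=2.
Step 11. [r5c2∈{1}] only 1 remains possible at r5c2 ⇒ r5c2=1.
Step 12. [r1c4∈{4}] r1c4's peers cover all but 4, so r1c4=4.
Step 13. [r4c3∈{2}] r4c3 is down to just 2. So r4c3=2.
Step 14. [r5c1∈{3}] r5c1's peers cover all but 3 ⇒ r5c1=3.
Step 15. [r1c5∈{6}] r1c5 is down to just 6, so r1c5=6.
Step 16. [r2c2∈{4}] r2c2's peers cover all but 4, so r2c2=4.

Answer: 2 5 1 4 6 3 / 6 4 3 5 1 2 / 1 6 5 3 2 4 / 4 3 2 1 5 6 / 3 1 6 2 4 5 / 5 2 4 6 3 1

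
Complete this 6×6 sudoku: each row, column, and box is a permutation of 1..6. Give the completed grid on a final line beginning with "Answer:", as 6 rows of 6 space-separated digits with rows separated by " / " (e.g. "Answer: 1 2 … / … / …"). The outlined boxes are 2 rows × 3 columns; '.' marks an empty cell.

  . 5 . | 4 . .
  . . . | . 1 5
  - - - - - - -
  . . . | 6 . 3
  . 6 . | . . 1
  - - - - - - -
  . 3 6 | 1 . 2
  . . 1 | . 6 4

Step 1. [r1c1∈{1,2,3,6}] in row 1, 1 fits only at r1c1. So r1c1=1.
Step 2. [r5c1∈{4,5}] r5c1 is the only open cell in row 5 admitting 4 ⇒ r5c1=4.
Step 3. [r6c1∈{2,5}] in box 5, 5 fits only at r6c1, so r6c1=5.
Step 4. [r3c1∈{2}] nothing but 2 survives at r3c1 ⇒ r3c1=2.
Step 5. [r4c4∈{2,5}] r4c4 is the only open cell in col 4 admitting 5, so r4c4=5.
Step 6. [r2c4∈{2,3}] r2c4 is the only open cell in col 4 admitting 2 ⇒ r2c4=2.
Step 7. [r3c5∈{4}] r3c5 has the single candidate 4, so r3c5=4.
Step 8. [r4c1∈{3}] only 3 remains possible at r4c1, so r4c1=3.
Step 9. [r2c3∈{3,4}] across row 2, 3 lands solely at r2c3 ⇒ r2c3=3.
Step 10. [r2c1∈{6}] r2c1 is down to just 6 ⇒ r2c1=6.
Step 11. [r6c4∈{3}] r6c4's peers cover all but 3, so r6c4=3.
Step 12. [r4c5∈{2}] r4c5's peers cover all but 2. So r4c5=2.
Step 13. [r3c2∈{1}] nothing but 1 survives at r3c2, so r3c2=1.
Step 14. [r3c3∈{5}] r3c3 has the single candidate 5, so r3c3=5.
Step 15. [r1c6∈{6}] r1c6's peers cover all but 6, so r1c6=6.
Step 16. [r6c2∈{2}] r6c2's peers cover all but 2, so r6c2=2.
Step 17. [r5c5∈{5}] only 5 remains possible at r5c5. So r5c5=5.
Step 18. [r2c2∈{4}] r2c2 has the single candidate 4, so r2c2=4.
Step 19. [r1c5∈{3}] r1c5 is down to just 3. So r1c5=3.
Step 20. [r4c3∈{4}] r4c3's peers cover all but 4. So r4c3=4.
Step 21. [r1c3∈{2}] nothing but 2 survives at r1c3, so r1c3=2.

Answer: 1 5 2 4 3 6 / 6 4 3 2 1 5 / 2 1 5 6 4 3 / 3 6 4 5 2 1 / 4 3 6 1 5 2 / 5 2 1 3 6 4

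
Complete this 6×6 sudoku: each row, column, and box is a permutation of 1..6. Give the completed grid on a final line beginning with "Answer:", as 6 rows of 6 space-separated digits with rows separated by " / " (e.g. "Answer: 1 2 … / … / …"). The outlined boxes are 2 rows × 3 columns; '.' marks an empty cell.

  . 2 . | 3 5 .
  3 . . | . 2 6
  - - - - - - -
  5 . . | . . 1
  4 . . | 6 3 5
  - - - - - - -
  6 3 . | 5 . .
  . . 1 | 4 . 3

Step 1. [r2c2∈{1,4,5}] col 2 places 4 nowhere but r2c2 ⇒ r2c2=4.
Step 2. [r4c3∈{2}] r4c3's peers cover all but 2. So r4c3=2.
Step 3. [r3c2∈{6}] r3c2 is down to just 6. So r3c2=6.
Step 4. [r3c4∈{2}] nothing but 2 survives at r3c4 ⇒ r3c4=2.
Step 5. [r3c3∈{3}] only 3 remains possible at r3c3. So r3c3=3.
Step 6. [r2c4∈{1}] nothing but 1 survives at r2c4. So r2c4=1.
Step 7. [r1c1∈{1}] r1c1's peers cover all but 1 ⇒ r1c1=1.
Step 8. [r6c1∈{2}] nothing but 2 survives at r6c1. So r6c1=2.
Step 9. [r2c3∈{5}] r2c3 has the single candidate 5 ⇒ r2c3=5.
Step 10. [r5c5∈{1}] only 1 remains possible at r5c5, so r5c5=1.
Step 11. [r1c6∈{4}] r1c6 is down to just 4, so r1c6=4.
Step 12. [r4c2∈{1}] r4c2's peers cover all but 1. So r4c2=1.
Step 13. [r3c5∈{4}] r3c5's peers cover all but 4. So r3c5=4.
Step 14. [r5c3∈{4}] r5c3 has the single candidate 4, so r5c3=4.
Step 15. [r6c2∈{5}] r6c2's peers cover all but 5 ⇒ r6c2=5.
Step 16. [r5c6∈{2}] r5c6 is down to just 2 ⇒ r5c6=2.
Step 17. [r6c5∈{6}] nothing but 6 survives at r6c5. So r6c5=6.
Step 18. [r1c3∈{6}] only 6 remains possible at r1c3, so r1c3=6.

Answer: 1 2 6 3 5 4 / 3 4 5 1 2 6 / 5 6 3 2 4 1 / 4 1 2 6 3 5 / 6 3 4 5 1 2 / 2 5 1 4 6 3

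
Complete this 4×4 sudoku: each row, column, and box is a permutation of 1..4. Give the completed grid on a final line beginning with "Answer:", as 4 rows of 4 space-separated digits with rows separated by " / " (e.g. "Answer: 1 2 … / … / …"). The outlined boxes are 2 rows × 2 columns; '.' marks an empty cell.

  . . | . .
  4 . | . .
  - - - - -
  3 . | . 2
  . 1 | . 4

Step 1. [r1c3∈{1,2,3,4}] in row 1, 4 fits only at r1c3. So r1c3=4.
Step 2. [r2c3∈{1,2,3}] across col 3, 2 lands solely at r2c3 ⇒ r2c3=2.
Step 3. [r2c2∈{3}] only 3 remains possible at r2c2. So r2c2=3.
Step 4. [r1c1∈{1,2}] r1c1 is the only open cell in col 1 admitting 1. So r1c1=1.
Step 5. [r3c3∈{1}] nothing but 1 survives at r3c3 ⇒ r3c3=1.
Step 6. [r4c3∈{3}] only 3 remains possible at r4c3. So r4c3=3.
Step 7. [r1c2∈{2}] r1c2 has the single candidate 2. So r1c2=2.
Step 8. [r1c4∈{3}] r1c4 is down to just 3. So r1c4=3.
Step 9. [r3c2∈{4}] r3c2's peers cover all but 4 ⇒ r3c2=4.
Step 10. [r2c4∈{1}] only 1 remains possible at r2c4, so r2c4=1.
Step 11. [r4c1∈{2}] r4c1 has the single candidate 2 ⇒ r4c1=2.

Answer: 1 2 4 3 / 4 3 2 1 / 3 4 1 2 / 2 1 3 4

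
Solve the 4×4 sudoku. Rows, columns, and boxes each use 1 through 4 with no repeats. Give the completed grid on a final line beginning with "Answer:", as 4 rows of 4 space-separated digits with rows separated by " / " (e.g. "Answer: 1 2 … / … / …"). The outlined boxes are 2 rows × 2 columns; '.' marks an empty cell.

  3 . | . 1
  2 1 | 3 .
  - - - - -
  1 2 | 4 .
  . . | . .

Step 1. [r4c4∈{2,3}] 2 has one home in col 4: r4c4. So r4c4=2.
Step 2. [r4c1∈{4}] nothing but 4 survives at r4c1, so r4c1=4.
Step 3. [r3c4∈{3}] only 3 remains possible at r3c4. So r3c4=3.
Step 4. [r4c2∈{3}] only 3 remains possible at r4c2 ⇒ r4c2=3.
Step 5. [r4c3∈{1}] nothing but 1 survives at r4c3. So r4c3=1.
Step 6. [r1c3∈{2}] nothing but 2 survives at r1c3, so r1c3=2.
Step 7. [r2c4∈{4}] r2c4 has the single candidate 4, so r2c4=4.
Step 8. [r1c2∈{4}] only 4 remains possible at r1c2, so r1c2=4.

Answer: 3 4 2 1 / 2 1 3 4 / 1 2 4 3 / 4 3 1 2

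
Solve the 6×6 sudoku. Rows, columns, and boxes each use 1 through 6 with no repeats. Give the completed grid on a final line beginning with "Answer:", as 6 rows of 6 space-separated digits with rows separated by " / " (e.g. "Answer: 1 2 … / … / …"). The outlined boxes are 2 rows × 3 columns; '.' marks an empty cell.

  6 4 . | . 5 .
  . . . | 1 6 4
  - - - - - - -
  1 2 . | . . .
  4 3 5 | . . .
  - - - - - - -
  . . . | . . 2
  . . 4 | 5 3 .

Step 1. [r3c3∈{6}] nothing but 6 survives at r3c3, so r3c3=6.
Step 2. [r1c6∈{3}] r1c6 has the single candidate 3. So r1c6=3.
Step 3. [r4c5∈{1,2}] across col 5, 2 lands solely at r4c5 ⇒ r4c5=2.
Step 4. [r5c5∈{1,4}] 1 has one home in col 5: r5c5, so r5c5=1.
Step 5. [r6c6∈{6}] r6c6's peers cover all but 6. So r6c6=6.
Step 6. [r5c3∈{3}] r5c3's peers cover all but 3 ⇒ r5c3=3.
Step 7. [r2c1∈{2,3,5}] 3 has one home in row 2: r2c1 ⇒ r2c1=3.
Step 8. [r2c3∈{2}] r2c3 is down to just 2 ⇒ r2c3=2.
Step 9. [r5c1∈{5}] r5c1 has the single candidate 5, so r5c1=5.
Step 10. [r5c4∈{4}] only 4 remains possible at r5c4. So r5c4=4.
Step 11. [r6c2∈{1}] only 1 remains possible at r6c2, so r6c2=1.
Step 12. [r4c6∈{1}] r4c6's peers cover all but 1 ⇒ r4c6=1.
Step 13. [r4c4∈{6}] r4c4's peers cover all but 6 ⇒ r4c4=6.
Step 14. [r5c2∈{6}] nothing but 6 survives at r5c2 ⇒ r5c2=6.
Step 15. [r1c4∈{2}] only 2 remains possible at r1c4 ⇒ r1c4=2.
Step 16. [r3c4∈{3}] r3c4 has the single candidate 3. So r3c4=3.
Step 17. [r3c6∈{5}] only 5 remains possible at r3c6, so r3c6=5.
Step 18. [r6c1∈{2}] r6c1 is down to just 2 ⇒ r6c1=2.
Step 19. [r1c3∈{1}] r1c3's peers cover all but 1. So r1c3=1.
Step 20. [r3c5∈{4}] only 4 remains possible at r3c5 ⇒ r3c5=4.
Step 21. [r2c2∈{5}] r2c2's peers cover all but 5. So r2c2=5.

Answer: 6 4 1 2 5 3 / 3 5 2 1 6 4 / 1 2 6 3 4 5 / 4 3 5 6 2 1 / 5 6 3 4 1 2 / 2 1 4 5 3 6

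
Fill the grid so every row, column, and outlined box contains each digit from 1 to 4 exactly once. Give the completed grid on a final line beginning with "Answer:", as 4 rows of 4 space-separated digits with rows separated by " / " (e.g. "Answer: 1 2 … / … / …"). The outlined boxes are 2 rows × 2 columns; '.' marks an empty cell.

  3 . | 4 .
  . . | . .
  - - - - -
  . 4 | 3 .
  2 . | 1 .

Step 1. [r2c3∈{2}] r2c3's peers cover all but 2. So r2c3=2.
Step 2. [r2c2∈{1}] only 1 remains possible at r2c2, so r2c2=1.
Step 3. [r2c4∈{3}] r2c4's peers cover all but 3, so r2c4=3.
Step 4. [r3c4∈{2}] r3c4 is down to just 2 ⇒ r3c4=2.
Step 5. [r2c1∈{4}] r2c1 is down to just 4 ⇒ r2c1=4.
Step 6. [r1c4∈{1}] r1c4's peers cover all but 1. So r1c4=1.
Step 7. [r3c1∈{1}] r3c1 is down to just 1. So r3c1=1.
Step 8. [r4c4∈{4}] only 4 remains possible at r4c4, so r4c4=4.
Step 9. [r4c2∈{3}] only 3 remains possible at r4c2, so r4c2=3.
Step 10. [r1c2∈{2}] r1c2's peers cover all but 2 ⇒ r1c2=2.

Answer: 3 2 4 1 / 4 1 2 3 / 1 4 3 2 / 2 3 1 4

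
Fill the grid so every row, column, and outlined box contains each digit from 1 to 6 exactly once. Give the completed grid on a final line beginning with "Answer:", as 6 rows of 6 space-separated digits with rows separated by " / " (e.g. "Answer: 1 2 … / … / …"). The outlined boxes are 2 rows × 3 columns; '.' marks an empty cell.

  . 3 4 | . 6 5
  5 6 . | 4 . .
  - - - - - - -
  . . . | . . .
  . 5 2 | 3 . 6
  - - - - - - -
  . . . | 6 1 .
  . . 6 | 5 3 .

Step 1. [r4c1∈{1,4}] r4c1 is the only open cell in row 4 admitting 1. So r4c1=1.
Step 2. [r3c2∈{4}] only 4 remains possible at r3c2. So r3c2=4.
Step 3. [r5c2∈{2}] r5c2 has the single candidate 2 ⇒ r5c2=2.
Step 4. [r6c6∈{2,4}] across row 6, 2 lands solely at r6c6. So r6c6=2.
Step 5. [r1c4∈{1,2}] across row 1, 1 lands solely at r1c4 ⇒ r1c4=1.
Step 6. [r3c3∈{3}] nothing but 3 survives at r3c3. So r3c3=3.
Step 7. [r3c4∈{2}] r3c4's peers cover all but 2. So r3c4=2.
Step 8. [r6c1∈{4}] r6c1 is down to just 4 ⇒ r6c1=4.
Step 9. [r5c1∈{3}] r5c1's peers cover all but 3, so r5c1=3.
Step 10. [r5c3∈{5}] r5c3 has the single candidate 5 ⇒ r5c3=5.
Step 11. [r6c2∈{1}] r6c2 is down to just 1, so r6c2=1.
Step 12. [r3c5∈{5}] only 5 remains possible at r3c5 ⇒ r3c5=5.
Step 13. [r1c1∈{2}] r1c1's peers cover all but 2 ⇒ r1c1=2.
Step 14. [r2c3∈{1}] r2c3 has the single candidate 1. So r2c3=1.
Step 15. [r4c5∈{4}] r4c5 is down to just 4. So r4c5=4.
Step 16. [r5c6∈{4}] r5c6's peers cover all but 4 ⇒ r5c6=4.
Step 17. [r3c6∈{1}] r3c6 is down to just 1. So r3c6=1.
Step 18. [r2c6∈{3}] only 3 remains possible at r2c6, so r2c6=3.
Step 19. [r2c5∈{2}] only 2 remains possible at r2c5. So r2c5=2.
Step 20. [r3c1∈{6}] r3c1's peers cover all but 6 ⇒ r3c1=6.

Answer: 2 3 4 1 6 5 / 5 6 1 4 2 3 / 6 4 3 2 5 1 / 1 5 2 3 4 6 / 3 2 5 6 1 4 / 4 1 6 5 3 2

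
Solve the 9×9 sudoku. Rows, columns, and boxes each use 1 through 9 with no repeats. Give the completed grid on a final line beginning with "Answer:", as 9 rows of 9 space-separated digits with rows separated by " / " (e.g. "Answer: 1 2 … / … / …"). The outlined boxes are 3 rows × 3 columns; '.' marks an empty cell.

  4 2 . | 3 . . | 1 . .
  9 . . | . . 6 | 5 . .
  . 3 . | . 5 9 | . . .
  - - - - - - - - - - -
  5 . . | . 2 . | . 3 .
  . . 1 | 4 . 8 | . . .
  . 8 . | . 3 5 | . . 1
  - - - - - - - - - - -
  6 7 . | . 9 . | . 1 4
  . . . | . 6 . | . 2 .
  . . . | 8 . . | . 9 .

Step 1. [r1c6∈{7}] nothing but 7 survives at r1c6, so r1c6=7.
Step 2. [r5c5∈{7}] only 7 remains possible at r5c5 ⇒ r5c5=7.
Step 3. [r2c9∈{2,3,7,8}] 3 has one home in row 2: r2c9, so r2c9=3.
Step 4. [r1c3∈{5,6,8}] 5 has one home in row 1: r1c3, so r1c3=5.
Step 5. [r3c3∈{6,7,8}] 6 has one home in box 1: r3c3 ⇒ r3c3=6.
Step 6. [r2c2∈{1}] only 1 remains possible at r2c2, so r2c2=1.
Step 7. [r9c5∈{1,4}] col 5 places 1 nowhere but r9c5 ⇒ r9c5=1.
Step 8. [r1c9∈{6,8,9}] row 1 places 9 nowhere but r1c9, so r1c9=9.
Step 9. [r8c4∈{5,7}] across col 4, 7 lands solely at r8c4 ⇒ r8c4=7.
Step 10. [r1c8∈{6,8}] r1c8 is the only open cell in row 1 admitting 6, so r1c8=6.
Step 11. [r5c1∈{2,3}] row 5 places 3 nowhere but r5c1, so r5c1=3.
Step 12. [r9c1∈{2}] r9c1 is down to just 2. So r9c1=2.
Step 13. [r6c1∈{7}] only 7 remains possible at r6c1, so r6c1=7.
Step 14. [r6c8∈{4}] r6c8 is down to just 4, so r6c8=4.
Step 15. [r3c1∈{8}] r3c1 is down to just 8 ⇒ r3c1=8.
Step 16. [r3c8∈{7}] r3c8's peers cover all but 7 ⇒ r3c8=7.
Step 17. [r3c9∈{2}] r3c9 is down to just 2 ⇒ r3c9=2.
Step 18. [r5c7∈{2,6,9}] across row 5, 2 lands solely at r5c7. So r5c7=2.
Step 19. [r5c2∈{6,9}] in row 5, 9 fits only at r5c2 ⇒ r5c2=9.
Step 20. [r5c9∈{5,6}] in row 5, 6 fits only at r5c9 ⇒ r5c9=6.
Step 21. [r4c3∈{4}] only 4 remains possible at r4c3. So r4c3=4.
Step 22. [r9c3∈{3}] r9c3 has the single candidate 3, so r9c3=3.
Step 23. [r6c7∈{9}] r6c7's peers cover all but 9, so r6c7=9.
Step 24. [r7c3∈{8}] r7c3's peers cover all but 8 ⇒ r7c3=8.
Step 25. [r7c6∈{2,3}] in col 6, 2 fits only at r7c6 ⇒ r7c6=2.
Step 26. [r8c6∈{3,4}] r8c6 is the only open cell in col 6 admitting 3 ⇒ r8c6=3.
Step 27. [r4c4∈{1,6,9}] in row 4, 9 fits only at r4c4. So r4c4=9.
Step 28. [r8c7∈{8}] r8c7 has the single candidate 8. So r8c7=8.
Step 29. [r8c9∈{5}] r8c9's peers cover all but 5. So r8c9=5.
Step 30. [r9c9∈{7}] r9c9 is down to just 7. So r9c9=7.
Step 31. [r2c5∈{4,8}] across row 2, 4 lands solely at r2c5 ⇒ r2c5=4.
Step 32. [r8c2∈{4}] r8c2's peers cover all but 4, so r8c2=4.
Step 33. [r7c4∈{5}] r7c4's peers cover all but 5. So r7c4=5.
Step 34. [r9c6∈{4}] nothing but 4 survives at r9c6, so r9c6=4.
Step 35. [r2c4∈{2}] r2c4's peers cover all but 2 ⇒ r2c4=2.
Step 36. [r8c1∈{1}] nothing but 1 survives at r8c1, so r8c1=1.
Step 37. [r4c6∈{1}] only 1 remains possible at r4c6 ⇒ r4c6=1.
Step 38. [r9c2∈{5}] r9c2's peers cover all but 5. So r9c2=5.
Step 39. [r6c4∈{6}] nothing but 6 survives at r6c4. So r6c4=6.
Step 40. [r9c7∈{6}] r9c7 is down to just 6, so r9c7=6.
Step 41. [r7c7∈{3}] nothing but 3 survives at r7c7 ⇒ r7c7=3.
Step 42. [r1c5∈{8}] r1c5 has the single candidate 8. So r1c5=8.
Step 43. [r6c3∈{2}] nothing but 2 survives at r6c3, so r6c3=2.
Step 44. [r3c4∈{1}] r3c4 has the single candidate 1. So r3c4=1.
Step 45. [r5c8∈{5}] only 5 remains possible at r5c8 ⇒ r5c8=5.
Step 46. [r2c8∈{8}] r2c8 has the single candidate 8, so r2c8=8.
Step 47. [r4c9∈{8}] nothing but 8 survives at r4c9. So r4c9=8.
Step 48. [r8c3∈{9}] only 9 remains possible at r8c3. So r8c3=9.
Step 49. [r4c7∈{7}] nothing but 7 survives at r4c7, so r4c7=7.
Step 50. [r3c7∈{4}] r3c7 is down to just 4, so r3c7=4.
Step 51. [r4c2∈{6}] nothing but 6 survives at r4c2 ⇒ r4c2=6.
Step 52. [r2c3∈{7}] r2c3 has the single candidate 7, so r2c3=7.

Answer: 4 2 5 3 8 7 1 6 9 / 9 1 7 2 4 6 5 8 3 / 8 3 6 1 5 9 4 7 2 / 5 6 4 9 2 1 7 3 8 / 3 9 1 4 7 8 2 5 6 / 7 8 2 6 3 5 9 4 1 / 6 7 8 5 9 2 3 1 4 / 1 4 9 7 6 3 8 2 5 / 2 5 3 8 1 4 6 9 7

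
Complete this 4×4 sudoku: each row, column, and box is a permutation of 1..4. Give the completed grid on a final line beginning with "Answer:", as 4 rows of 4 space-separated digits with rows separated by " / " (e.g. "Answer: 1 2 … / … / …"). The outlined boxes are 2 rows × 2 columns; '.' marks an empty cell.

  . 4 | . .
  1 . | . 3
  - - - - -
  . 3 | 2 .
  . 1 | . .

Step 1. [r4c4∈{4}] r4c4's peers cover all but 4 ⇒ r4c4=4.
Step 2. [r1c4∈{1,2}] col 4 places 2 nowhere but r1c4. So r1c4=2.
Step 3. [r3c4∈{1}] nothing but 1 survives at r3c4, so r3c4=1.
Step 4. [r2c2∈{2}] r2c2's peers cover all but 2 ⇒ r2c2=2.
Step 5. [r3c1∈{4}] r3c1's peers cover all but 4 ⇒ r3c1=4.
Step 6. [r4c1∈{2}] only 2 remains possible at r4c1, so r4c1=2.
Step 7. [r1c3∈{1}] r1c3 is down to just 1. So r1c3=1.
Step 8. [r2c3∈{4}] r2c3 has the single candidate 4 ⇒ r2c3=4.
Step 9. [r1c1∈{3}] r1c1 has the single candidate 3. So r1c1=3.
Step 10. [r4c3∈{3}] r4c3's peers cover all but 3, so r4c3=3.

Answer: 3 4 1 2 / 1 2 4 3 / 4 3 2 1 / 2 1 3 4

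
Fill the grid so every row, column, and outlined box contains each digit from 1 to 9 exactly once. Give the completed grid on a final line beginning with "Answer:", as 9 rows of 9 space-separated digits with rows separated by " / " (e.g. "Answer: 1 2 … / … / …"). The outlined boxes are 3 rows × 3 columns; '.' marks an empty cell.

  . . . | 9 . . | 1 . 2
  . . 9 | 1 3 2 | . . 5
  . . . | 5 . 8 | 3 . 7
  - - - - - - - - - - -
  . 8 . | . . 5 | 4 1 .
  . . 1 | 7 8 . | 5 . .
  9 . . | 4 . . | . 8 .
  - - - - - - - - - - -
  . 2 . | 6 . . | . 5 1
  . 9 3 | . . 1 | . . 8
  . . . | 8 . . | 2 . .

Step 1. [r9c9∈{3,4,6,9}] 4 has one home in col 9: r9c9 ⇒ r9c9=4.
Step 2. [r7c6∈{3,4,7,9}] in row 7, 3 fits only at r7c6. So r7c6=3.
Step 3. [r6c6∈{6}] nothing but 6 survives at r6c6. So r6c6=6.
Step 4. [r1c6∈{4,7}] r1c6 is the only open cell in col 6 admitting 4. So r1c6=4.
Step 5. [r1c8∈{6}] nothing but 6 survives at r1c8 ⇒ r1c8=6.
Step 6. [r9c6∈{7,9}] across col 6, 7 lands solely at r9c6 ⇒ r9c6=7.
Step 7. [r6c9∈{3}] r6c9 has the single candidate 3, so r6c9=3.
Step 8. [r6c7∈{7}] r6c7 is down to just 7. So r6c7=7.
Step 9. [r6c2∈{5}] r6c2 is down to just 5. So r6c2=5.
Step 10. [r6c3∈{2}] r6c3 has the single candidate 2. So r6c3=2.
Step 11. [r3c5∈{6}] r3c5 has the single candidate 6 ⇒ r3c5=6.
Step 12. [r3c3∈{4}] r3c3's peers cover all but 4, so r3c3=4.
Step 13. [r1c5∈{7}] r1c5 has the single candidate 7. So r1c5=7.
Step 14. [r5c2∈{3,4,6}] in col 2, 4 fits only at r5c2, so r5c2=4.
Step 15. [r5c6∈{9}] r5c6 is down to just 9. So r5c6=9.
Step 16. [r5c1∈{3,6}] row 5 places 3 nowhere but r5c1. So r5c1=3.
Step 17. [r4c5∈{2}] r4c5's peers cover all but 2, so r4c5=2.
Step 18. [r7c7∈{9}] only 9 remains possible at r7c7 ⇒ r7c7=9.
Step 19. [r7c5∈{4}] r7c5 has the single candidate 4. So r7c5=4.
Step 20. [r8c1∈{4,5,6,7}] row 8 places 4 nowhere but r8c1, so r8c1=4.
Step 21. [r2c2∈{6,7}] 7 has one home in col 2: r2c2 ⇒ r2c2=7.
Step 22. [r9c2∈{1,6}] col 2 places 6 nowhere but r9c2. So r9c2=6.
Step 23. [r4c3∈{6,7}] in col 3, 6 fits only at r4c3 ⇒ r4c3=6.
Step 24. [r9c3∈{5}] only 5 remains possible at r9c3 ⇒ r9c3=5.
Step 25. [r1c3∈{8}] nothing but 8 survives at r1c3. So r1c3=8.
Step 26. [r7c3∈{7}] r7c3's peers cover all but 7. So r7c3=7.
Step 27. [r3c2∈{1}] r3c2's peers cover all but 1. So r3c2=1.
Step 28. [r4c4∈{3}] nothing but 3 survives at r4c4. So r4c4=3.
Step 29. [r2c7∈{8}] only 8 remains possible at r2c7 ⇒ r2c7=8.
Step 30. [r9c5∈{9}] only 9 remains possible at r9c5, so r9c5=9.
Step 31. [r2c1∈{6}] nothing but 6 survives at r2c1, so r2c1=6.
Step 32. [r9c1∈{1}] nothing but 1 survives at r9c1 ⇒ r9c1=1.
Step 33. [r8c7∈{6}] r8c7's peers cover all but 6, so r8c7=6.
Step 34. [r3c1∈{2}] nothing but 2 survives at r3c1 ⇒ r3c1=2.
Step 35. [r8c4∈{2}] r8c4's peers cover all but 2 ⇒ r8c4=2.
Step 36. [r5c9∈{6}] nothing but 6 survives at r5c9. So r5c9=6.
Step 37. [r8c5∈{5}] nothing but 5 survives at r8c5, so r8c5=5.
Step 38. [r4c9∈{9}] r4c9 has the single candidate 9 ⇒ r4c9=9.
Step 39. [r1c2∈{3}] r1c2 is down to just 3, so r1c2=3.
Step 40. [r7c1∈{8}] only 8 remains possible at r7c1 ⇒ r7c1=8.
Step 41. [r3c8∈{9}] nothing but 9 survives at r3c8. So r3c8=9.
Step 42. [r1c1∈{5}] only 5 remains possible at r1c1. So r1c1=5.
Step 43. [r2c8∈{4}] r2c8's peers cover all but 4, so r2c8=4.
Step 44. [r6c5∈{1}] nothing but 1 survives at r6c5 ⇒ r6c5=1.
Step 45. [r5c8∈{2}] nothing but 2 survives at r5c8, so r5c8=2.
Step 46. [r8c8∈{7}] nothing but 7 survives at r8c8, so r8c8=7.
Step 47. [r4c1∈{7}] only 7 remains possible at r4c1 ⇒ r4c1=7.
Step 48. [r9c8∈{3}] only 3 remains possible at r9c8, so r9c8=3.

Answer: 5 3 8 9 7 4 1 6 2 / 6 7 9 1 3 2 8 4 5 / 2 1 4 5 6 8 3 9 7 / 7 8 6 3 2 5 4 1 9 / 3 4 1 7 8 9 5 2 6 / 9 5 2 4 1 6 7 8 3 / 8 2 7 6 4 3 9 5 1 / 4 9 3 2 5 1 6 7 8 / 1 6 5 8 9 7 2 3 4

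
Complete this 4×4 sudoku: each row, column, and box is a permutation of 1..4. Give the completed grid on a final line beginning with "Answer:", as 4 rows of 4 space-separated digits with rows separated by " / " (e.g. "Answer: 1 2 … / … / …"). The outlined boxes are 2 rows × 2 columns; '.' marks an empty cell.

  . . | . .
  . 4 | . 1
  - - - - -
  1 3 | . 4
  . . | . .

Step 1. [r3c3∈{2}] r3c3's peers cover all but 2 ⇒ r3c3=2.
Step 2. [r2c3∈{3}] r2c3 has the single candidate 3, so r2c3=3.
Step 3. [r2c1∈{2}] nothing but 2 survives at r2c1 ⇒ r2c1=2.
Step 4. [r4c4∈{3}] r4c4's peers cover all but 3, so r4c4=3.
Step 5. [r4c2∈{2}] nothing but 2 survives at r4c2. So r4c2=2.
Step 6. [r4c1∈{4}] nothing but 4 survives at r4c1, so r4c1=4.
Step 7. [r1c3∈{4}] r1c3 is down to just 4 ⇒ r1c3=4.
Step 8. [r1c1∈{3}] only 3 remains possible at r1c1 ⇒ r1c1=3.
Step 9. [r4c3∈{1}] only 1 remains possible at r4c3 ⇒ r4c3=1.
Step 10. [r1c4∈{2}] nothing but 2 survives at r1c4, so r1c4=2.
Step 11. [r1c2∈{1}] nothing but 1 survives at r1c2 ⇒ r1c2=1.

Answer: 3 1 4 2 / 2 4 3 1 / 1 3 2 4 / 4 2 1 3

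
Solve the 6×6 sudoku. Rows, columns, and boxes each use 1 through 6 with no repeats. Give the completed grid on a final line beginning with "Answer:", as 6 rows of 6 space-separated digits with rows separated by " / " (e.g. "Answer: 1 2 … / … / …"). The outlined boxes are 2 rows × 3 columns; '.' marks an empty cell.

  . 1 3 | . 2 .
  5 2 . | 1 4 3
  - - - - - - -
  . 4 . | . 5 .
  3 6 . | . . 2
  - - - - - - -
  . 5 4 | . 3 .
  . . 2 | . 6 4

Step 1. [r3c3∈{1}] r3c3 has the single candidate 1, so r3c3=1.
Step 2. [r5c1∈{1,6}] r5c1 is the only open cell in row 5 admitting 6, so r5c1=6.
Step 3. [r3c6∈{6}] r3c6's peers cover all but 6, so r3c6=6.
Step 4. [r6c4∈{5}] r6c4 is down to just 5 ⇒ r6c4=5.
Step 5. [r4c3∈{5}] r4c3 has the single candidate 5 ⇒ r4c3=5.
Step 6. [r3c4∈{3}] r3c4's peers cover all but 3, so r3c4=3.
Step 7. [r6c2∈{3}] r6c2 is down to just 3 ⇒ r6c2=3.
Step 8. [r4c4∈{4}] nothing but 4 survives at r4c4. So r4c4=4.
Step 9. [r1c4∈{6}] r1c4's peers cover all but 6 ⇒ r1c4=6.
Step 10. [r1c1∈{4}] r1c1 has the single candidate 4, so r1c1=4.
Step 11. [r5c6∈{1}] only 1 remains possible at r5c6, so r5c6=1.
Step 12. [r5c4∈{2}] r5c4 is down to just 2. So r5c4=2.
Step 13. [r1c6∈{5}] r1c6 has the single candidate 5. So r1c6=5.
Step 14. [r3c1∈{2}] only 2 remains possible at r3c1, so r3c1=2.
Step 15. [r2c3∈{6}] nothing but 6 survives at r2c3, so r2c3=6.
Step 16. [r4c5∈{1}] r4c5's peers cover all but 1 ⇒ r4c5=1.
Step 17. [r6c1∈{1}] r6c1's peers cover all but 1 ⇒ r6c1=1.

Answer: 4 1 3 6 2 5 / 5 2 6 1 4 3 / 2 4 1 3 5 6 / 3 6 5 4 1 2 / 6 5 4 2 3 1 / 1 3 2 5 6 4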